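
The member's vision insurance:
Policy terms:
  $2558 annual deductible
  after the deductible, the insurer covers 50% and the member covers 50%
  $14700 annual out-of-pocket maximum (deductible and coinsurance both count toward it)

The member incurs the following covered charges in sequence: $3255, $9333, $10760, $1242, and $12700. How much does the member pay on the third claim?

Claim 1 — $3255: deductible takes $2558, $697 remains; coinsurance $697 × 50% = $348.50. Cost to member: $2906.50. OOP to date $2906.50.
Claim 2 — $9333: deductible met; 50% of $9333 = $4666.50. Member pays $4666.50; OOP now $7573.
Claim 3 — $10760: deductible met; 50% of $10760 = $5380. Member owes $5380 (running OOP $12953).

$5380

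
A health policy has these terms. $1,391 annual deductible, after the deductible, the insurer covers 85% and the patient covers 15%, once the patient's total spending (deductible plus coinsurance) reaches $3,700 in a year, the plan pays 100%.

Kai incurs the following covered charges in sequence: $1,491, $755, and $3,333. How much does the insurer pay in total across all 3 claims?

Bill 1, $1,491: deductible takes $1,391, $100 remains; patient's 15% is $15. Cost to patient: $1,406. OOP to date $1,406. Insurer: $1,491 − $1,406 = $85.
Bill 2, $755: 15% coinsurance on $755 = $113.25. Patient owes $113.25 (running OOP $1,519.25). Insurer: $755 − $113.25 = $641.75.
Bill 3, $3,333: deductible met; 15% of $3,333 = $499.95. Patient owes $499.95 (running OOP $2,019.20). Plan pays $3,333 − $499.95 = $2,833.05.
Insurer total = bills − patient's total = $5,579 − $2,019.20 = $3,559.80.

$3,559.80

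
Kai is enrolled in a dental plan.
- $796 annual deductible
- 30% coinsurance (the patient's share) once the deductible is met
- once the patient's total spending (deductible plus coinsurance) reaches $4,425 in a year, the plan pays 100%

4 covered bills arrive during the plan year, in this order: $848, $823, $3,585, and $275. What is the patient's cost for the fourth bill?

$82.50

Bill 1, $848: $796 to deductible, leaving $52; patient's 30% is $15.60. Patient pays $811.60; OOP now $811.60.
Bill 2, $823: deductible already satisfied, so patient's share is 30% × $823 = $246.90. Patient pays $246.90; OOP now $1,058.50.
Bill 3, $3,585: deductible met; 30% of $3,585 = $1,075.50. Patient pays $1,075.50; OOP now $2,134.
Bill 4, $275: 30% coinsurance on $275 = $82.50. Patient pays $82.50; OOP now $2,216.50.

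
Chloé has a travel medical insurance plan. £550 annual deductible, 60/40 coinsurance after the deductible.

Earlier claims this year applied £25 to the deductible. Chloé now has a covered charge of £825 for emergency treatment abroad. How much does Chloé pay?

£645

Remaining deductible: £550 − £25 = £525.
The remaining £300 (= £825 − £525) moves to coinsurance.
40% of £300 = £120 falls to the traveler.
So the traveler owes £525 + £120 = £645.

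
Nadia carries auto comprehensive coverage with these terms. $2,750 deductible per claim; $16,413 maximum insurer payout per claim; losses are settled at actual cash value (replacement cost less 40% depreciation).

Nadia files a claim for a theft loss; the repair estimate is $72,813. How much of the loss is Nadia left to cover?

At 40% depreciation, ACV = $72,813 − $29,125.20 = $43,687.80.
Subtract the deductible: $43,687.80 − $2,750 = $40,937.80.
$40,937.80 exceeds the $16,413 limit, so the insurer pays the limit: $16,413.
Policyholder's share is the uncovered remainder: $72,813 − $16,413 = $56,400.

$56,400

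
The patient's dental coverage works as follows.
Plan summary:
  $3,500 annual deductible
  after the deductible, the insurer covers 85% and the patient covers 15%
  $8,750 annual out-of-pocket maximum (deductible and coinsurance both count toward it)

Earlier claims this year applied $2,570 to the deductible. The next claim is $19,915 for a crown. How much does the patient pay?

Remaining deductible: $3,500 − $2,570 = $930.
That leaves $19,915 − $930 = $18,985 for coinsurance.
Coinsurance: $18,985 × 15% = $2,847.75.
That puts the patient's cost at $930 + $2,847.75 = $3,777.75 before any cap.
Year-to-date out-of-pocket becomes $2,570 + $3,777.75 = $6,347.75, still under the $8,750 maximum, so no cap applies.

$3,777.75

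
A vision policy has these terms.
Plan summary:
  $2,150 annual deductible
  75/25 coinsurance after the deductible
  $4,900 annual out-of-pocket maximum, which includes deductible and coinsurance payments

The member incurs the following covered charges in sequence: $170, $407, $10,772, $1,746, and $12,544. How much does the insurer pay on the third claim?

#1 ($170): fully absorbed by the deductible. Member owes $170 (running OOP $170). Insurer: $170 − $170 = $0.
#2 ($407): all of it applies to the deductible. Member pays $407; OOP now $577. Insurer: $407 − $407 = $0.
#3 ($10,772): deductible takes $1,573, $9,199 remains; 25% of $9,199 = $2,299.75. Member pays $3,872.75; OOP now $4,449.75. Insurer: $10,772 − $3,872.75 = $6,899.25.

$6,899.25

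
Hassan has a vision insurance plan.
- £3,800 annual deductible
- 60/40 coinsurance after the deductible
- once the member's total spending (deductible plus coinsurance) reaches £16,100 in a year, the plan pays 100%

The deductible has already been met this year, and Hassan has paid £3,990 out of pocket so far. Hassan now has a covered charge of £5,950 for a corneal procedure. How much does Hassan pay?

The deductible is already satisfied, so the full bill goes to coinsurance.
Coinsurance: £5,950 × 40% = £2,380.
Total out-of-pocket so far would be £3,990 + £2,380 = £6,370, below the £16,100 cap — no reduction.

£2,380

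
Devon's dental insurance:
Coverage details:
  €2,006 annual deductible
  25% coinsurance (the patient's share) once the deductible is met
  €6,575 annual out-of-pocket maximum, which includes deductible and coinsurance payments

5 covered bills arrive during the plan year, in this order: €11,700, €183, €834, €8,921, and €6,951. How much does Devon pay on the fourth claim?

Claim 1 (€11,700): deductible takes €2,006, €9,694 remains; coinsurance €9,694 × 25% = €2,423.50. Cost to patient: €4,429.50. OOP to date €4,429.50.
Claim 2 (€183): deductible met; 25% of €183 = €45.75. Cost to patient: €45.75. OOP to date €4,475.25.
Claim 3 (€834): 25% coinsurance on €834 = €208.50. Cost to patient: €208.50. OOP to date €4,683.75.
Claim 4 (€8,921): deductible already satisfied, so patient's share is 25% × €8,921 = €2,230.25. OOP would hit €6,914 > €6,575, so the cap limits the patient to €6,575 − €4,683.75 = €1,891.25.

€1,891.25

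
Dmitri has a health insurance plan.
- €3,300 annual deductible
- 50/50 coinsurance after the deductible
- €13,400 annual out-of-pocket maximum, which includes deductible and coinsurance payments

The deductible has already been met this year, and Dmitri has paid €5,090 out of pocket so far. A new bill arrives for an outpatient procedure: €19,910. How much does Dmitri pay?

With the deductible met, the entire €19,910 is subject to coinsurance.
Coinsurance: €19,910 × 50% = €9,955.
Adding €9,955 to the €5,090 already spent would give €15,045, which exceeds the €13,400 cap; the patient pays just €13,400 − €5,090 = €8,310.

€8,310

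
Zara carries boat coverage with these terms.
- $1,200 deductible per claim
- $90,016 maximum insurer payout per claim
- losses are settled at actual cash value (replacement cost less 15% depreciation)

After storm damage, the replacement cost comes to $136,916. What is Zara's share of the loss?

Actual cash value after 15% depreciation: $136,916 × 85% = $116,378.60.
After the deductible, $116,378.60 − $1,200 = $115,178.60 remains.
$115,178.60 exceeds the $90,016 limit, so the insurer pays the limit: $90,016.
The owner bears the rest of the original loss: $136,916 − $90,016 = $46,900.

$46,900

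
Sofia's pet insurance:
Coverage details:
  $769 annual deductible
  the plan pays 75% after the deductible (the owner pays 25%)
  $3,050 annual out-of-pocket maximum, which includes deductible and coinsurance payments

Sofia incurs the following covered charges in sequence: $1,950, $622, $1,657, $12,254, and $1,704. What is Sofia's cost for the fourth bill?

$1,416

#1 ($1,950): deductible takes $769, $1,181 remains; owner's 25% is $295.25. Cost to owner: $1,064.25. OOP to date $1,064.25.
#2 ($622): deductible already satisfied, so owner's share is 25% × $622 = $155.50. Cost to owner: $155.50. OOP to date $1,219.75.
#3 ($1,657): deductible met; 25% of $1,657 = $414.25. Owner owes $414.25 (running OOP $1,634).
#4 ($12,254): deductible met; 25% of $12,254 = $3,063.50. That would push OOP to $4,697.50, over the $3,050 cap, so owner pays $3,050 − $1,634 = $1,416.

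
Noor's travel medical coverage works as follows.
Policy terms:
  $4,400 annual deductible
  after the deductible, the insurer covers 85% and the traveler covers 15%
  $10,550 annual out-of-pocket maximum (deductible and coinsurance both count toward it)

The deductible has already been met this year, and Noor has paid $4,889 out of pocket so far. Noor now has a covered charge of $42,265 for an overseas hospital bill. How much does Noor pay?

The deductible is already satisfied, so the full bill goes to coinsurance.
Traveler's 15% share of $42,265 is $6,339.75.
That would bring total out-of-pocket to $11,228.75, past the $10,550 cap. The traveler is capped at $10,550 − $4,889 = $5,661 on this claim.

$5,661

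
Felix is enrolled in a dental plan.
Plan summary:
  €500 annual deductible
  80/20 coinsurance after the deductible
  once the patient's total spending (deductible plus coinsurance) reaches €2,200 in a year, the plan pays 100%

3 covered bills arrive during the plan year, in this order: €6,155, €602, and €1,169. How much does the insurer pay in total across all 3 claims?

€5,940.80

Bill 1, €6,155: deductible takes €500, €5,655 remains; 20% of €5,655 = €1,131. Cost to patient: €1,631. OOP to date €1,631. Insurer: €6,155 − €1,631 = €4,524.
Bill 2, €602: deductible met; 20% of €602 = €120.40. Patient owes €120.40 (running OOP €1,751.40). Insurer: €602 − €120.40 = €481.60.
Bill 3, €1,169: deductible already satisfied, so patient's share is 20% × €1,169 = €233.80. Cost to patient: €233.80. OOP to date €1,985.20. Plan pays €1,169 − €233.80 = €935.20.
Insurer total: €4,524 + €481.60 + €935.20 = €5,940.80.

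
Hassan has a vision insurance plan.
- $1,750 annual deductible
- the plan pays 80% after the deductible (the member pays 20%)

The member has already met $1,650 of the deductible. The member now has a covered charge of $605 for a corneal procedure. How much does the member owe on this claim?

$201

Deductible still to meet: $1,750 − $1,650 = $100.
That leaves $605 − $100 = $505 for coinsurance.
Member's 20% share of $505 is $101.
That puts the member's cost at $100 + $101 = $201.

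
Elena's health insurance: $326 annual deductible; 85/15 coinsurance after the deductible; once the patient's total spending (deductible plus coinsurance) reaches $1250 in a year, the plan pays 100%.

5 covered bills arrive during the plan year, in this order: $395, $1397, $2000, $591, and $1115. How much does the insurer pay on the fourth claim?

$502.35

Claim 1 ($395): deductible takes $326, $69 remains; patient's 15% is $10.35. Cost to patient: $336.35. OOP to date $336.35. Insurer: $395 − $336.35 = $58.65.
Claim 2 ($1397): deductible met; 15% of $1397 = $209.55. Cost to patient: $209.55. OOP to date $545.90. Insurer: $1397 − $209.55 = $1187.45.
Claim 3 ($2000): deductible met; 15% of $2000 = $300. Cost to patient: $300. OOP to date $845.90. Insurer: $2000 − $300 = $1700.
Claim 4 ($591): deductible met; 15% of $591 = $88.65. Patient pays $88.65; OOP now $934.55. Insurer: $591 − $88.65 = $502.35.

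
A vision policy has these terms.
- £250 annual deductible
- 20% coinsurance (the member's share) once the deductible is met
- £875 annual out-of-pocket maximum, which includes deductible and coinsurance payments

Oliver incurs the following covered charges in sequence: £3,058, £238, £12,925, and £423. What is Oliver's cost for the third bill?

Claim 1 — £3,058: £250 to deductible, leaving £2,808; coinsurance £2,808 × 20% = £561.60. Member pays £811.60; OOP now £811.60.
Claim 2 — £238: deductible met; 20% of £238 = £47.60. Cost to member: £47.60. OOP to date £859.20.
Claim 3 — £12,925: 20% coinsurance on £12,925 = £2,585. That would push OOP to £3,444.20, over the £875 cap, so member pays £875 − £859.20 = £15.80.

£15.80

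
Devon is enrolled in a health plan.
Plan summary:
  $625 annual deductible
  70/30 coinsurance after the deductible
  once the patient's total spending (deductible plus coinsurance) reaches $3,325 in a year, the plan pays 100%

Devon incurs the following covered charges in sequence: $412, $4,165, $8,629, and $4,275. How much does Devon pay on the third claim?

#1 ($412): all of it applies to the deductible. Patient pays $412; OOP now $412.
#2 ($4,165): deductible takes $213, $3,952 remains; coinsurance $3,952 × 30% = $1,185.60. Patient owes $1,398.60 (running OOP $1,810.60).
#3 ($8,629): 30% coinsurance on $8,629 = $2,588.70. That would push OOP to $4,399.30, over the $3,325 cap, so patient pays $3,325 − $1,810.60 = $1,514.40.

$1,514.40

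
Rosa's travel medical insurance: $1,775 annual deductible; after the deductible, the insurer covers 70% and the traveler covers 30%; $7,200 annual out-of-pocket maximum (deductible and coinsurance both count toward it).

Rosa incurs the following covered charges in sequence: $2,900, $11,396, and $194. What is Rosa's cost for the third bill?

$58.20

#1 ($2,900): deductible takes $1,775, $1,125 remains; traveler's 30% is $337.50. Traveler pays $2,112.50; OOP now $2,112.50.
#2 ($11,396): deductible met; 30% of $11,396 = $3,418.80. Traveler pays $3,418.80; OOP now $5,531.30.
#3 ($194): deductible met; 30% of $194 = $58.20. Traveler owes $58.20 (running OOP $5,589.50).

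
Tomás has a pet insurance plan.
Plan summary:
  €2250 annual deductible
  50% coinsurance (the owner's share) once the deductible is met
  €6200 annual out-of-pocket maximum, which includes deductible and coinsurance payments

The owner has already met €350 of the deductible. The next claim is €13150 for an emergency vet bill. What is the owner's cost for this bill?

€5850

Deductible still to meet: €2250 − €350 = €1900.
That leaves €13150 − €1900 = €11250 for coinsurance.
50% of €11250 = €5625 falls to the owner.
So the owner owes €1900 + €5625 = €7525 before any cap.
That would bring total out-of-pocket to €7875, past the €6200 cap. The owner is capped at €6200 − €350 = €5850 on this claim.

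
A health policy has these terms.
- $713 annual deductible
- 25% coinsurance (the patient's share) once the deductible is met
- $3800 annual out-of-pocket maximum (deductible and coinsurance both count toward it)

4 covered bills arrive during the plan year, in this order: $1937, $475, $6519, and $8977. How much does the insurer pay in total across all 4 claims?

#1 ($1937): deductible takes $713, $1224 remains; patient's 25% is $306. Cost to patient: $1019. OOP to date $1019. Insurer: $1937 − $1019 = $918.
#2 ($475): deductible already satisfied, so patient's share is 25% × $475 = $118.75. Patient pays $118.75; OOP now $1137.75. Plan pays $475 − $118.75 = $356.25.
#3 ($6519): deductible already satisfied, so patient's share is 25% × $6519 = $1629.75. Patient owes $1629.75 (running OOP $2767.50). Plan pays $6519 − $1629.75 = $4889.25.
#4 ($8977): deductible already satisfied, so patient's share is 25% × $8977 = $2244.25. That would push OOP to $5011.75, over the $3800 cap, so patient pays $3800 − $2767.50 = $1032.50. Plan pays $8977 − $1032.50 = $7944.50.
Insurer total = bills − patient's total = $17908 − $3800 = $14108.

$14108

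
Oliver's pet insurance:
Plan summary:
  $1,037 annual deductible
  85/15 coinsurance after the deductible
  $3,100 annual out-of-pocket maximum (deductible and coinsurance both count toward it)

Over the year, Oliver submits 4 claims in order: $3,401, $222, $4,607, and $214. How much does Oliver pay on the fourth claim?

Claim 1 ($3,401): $1,037 finishes the deductible; $2,364 goes to coinsurance; coinsurance $2,364 × 15% = $354.60. Owner owes $1,391.60 (running OOP $1,391.60).
Claim 2 ($222): 15% coinsurance on $222 = $33.30. Owner owes $33.30 (running OOP $1,424.90).
Claim 3 ($4,607): 15% coinsurance on $4,607 = $691.05. Cost to owner: $691.05. OOP to date $2,115.95.
Claim 4 ($214): 15% coinsurance on $214 = $32.10. Cost to owner: $32.10. OOP to date $2,148.05.

$32.10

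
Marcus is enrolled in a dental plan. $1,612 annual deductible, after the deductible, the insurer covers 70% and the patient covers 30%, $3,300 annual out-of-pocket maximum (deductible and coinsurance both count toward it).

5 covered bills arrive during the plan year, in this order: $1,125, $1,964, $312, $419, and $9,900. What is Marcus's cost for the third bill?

$93.60

Claim 1 — $1,125: fully absorbed by the deductible. Patient pays $1,125; OOP now $1,125.
Claim 2 — $1,964: deductible takes $487, $1,477 remains; coinsurance $1,477 × 30% = $443.10. Patient pays $930.10; OOP now $2,055.10.
Claim 3 — $312: deductible already satisfied, so patient's share is 30% × $312 = $93.60. Cost to patient: $93.60. OOP to date $2,148.70.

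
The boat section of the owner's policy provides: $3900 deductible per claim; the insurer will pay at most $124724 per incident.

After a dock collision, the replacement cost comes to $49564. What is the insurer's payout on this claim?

Less the $3900 deductible: $49564 − $3900 = $45664.
$45664 ≤ $124724, so the limit doesn't bind; insurer pays $45664.

$45664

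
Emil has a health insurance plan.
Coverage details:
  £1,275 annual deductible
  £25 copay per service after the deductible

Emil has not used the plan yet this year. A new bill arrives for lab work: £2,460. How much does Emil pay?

Nothing has been paid toward the £1,275 deductible, so the first £1,275 of this charge is applied there.
The remaining £1,185 (= £2,460 − £1,275) moves to the copay.
Copay on this service: £25.
So the patient owes £1,275 + £25 = £1,300.

£1,300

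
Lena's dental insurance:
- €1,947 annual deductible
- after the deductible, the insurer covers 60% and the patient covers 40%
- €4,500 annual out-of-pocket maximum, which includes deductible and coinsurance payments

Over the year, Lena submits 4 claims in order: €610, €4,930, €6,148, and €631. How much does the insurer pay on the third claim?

Claim 1 (€610): all of it applies to the deductible. Patient owes €610 (running OOP €610). Plan pays €610 − €610 = €0.
Claim 2 (€4,930): deductible takes €1,337, €3,593 remains; patient's 40% is €1,437.20. Patient pays €2,774.20; OOP now €3,384.20. Plan pays €4,930 − €2,774.20 = €2,155.80.
Claim 3 (€6,148): deductible already satisfied, so patient's share is 40% × €6,148 = €2,459.20. That would push OOP to €5,843.40, over the €4,500 cap, so patient pays €4,500 − €3,384.20 = €1,115.80. Plan pays €6,148 − €1,115.80 = €5,032.20.

€5,032.20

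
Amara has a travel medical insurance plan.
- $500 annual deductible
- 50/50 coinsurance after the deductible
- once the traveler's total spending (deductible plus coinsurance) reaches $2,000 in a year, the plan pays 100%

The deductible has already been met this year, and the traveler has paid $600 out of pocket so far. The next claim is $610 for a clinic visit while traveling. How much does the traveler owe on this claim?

$305

The deductible is already satisfied, so the full bill goes to coinsurance.
50% of $610 = $305 falls to the traveler.
Year-to-date out-of-pocket becomes $600 + $305 = $905, still under the $2,000 maximum, so no cap applies.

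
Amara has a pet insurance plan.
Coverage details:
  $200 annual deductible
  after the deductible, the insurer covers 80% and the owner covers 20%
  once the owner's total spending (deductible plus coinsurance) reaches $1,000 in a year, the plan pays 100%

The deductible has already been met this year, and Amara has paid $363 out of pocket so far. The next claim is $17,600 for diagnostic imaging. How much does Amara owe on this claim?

$637

The deductible is already satisfied, so the full bill goes to coinsurance.
Coinsurance: $17,600 × 20% = $3,520.
Adding $3,520 to the $363 already spent would give $3,883, which exceeds the $1,000 cap; the owner pays just $1,000 − $363 = $637.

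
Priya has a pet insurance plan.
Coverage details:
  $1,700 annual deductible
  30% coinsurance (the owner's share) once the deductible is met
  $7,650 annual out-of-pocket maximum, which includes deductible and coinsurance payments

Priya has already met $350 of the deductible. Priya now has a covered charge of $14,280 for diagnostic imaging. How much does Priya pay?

Remaining deductible: $1,700 − $350 = $1,350.
After the $1,350 deductible portion, $14,280 − $1,350 = $12,930 is subject to coinsurance.
Owner's 30% share of $12,930 is $3,879.
Owner responsibility before any cap: $1,350 + $3,879 = $5,229.
Total out-of-pocket so far would be $350 + $5,229 = $5,579, below the $7,650 cap — no reduction.

$5,229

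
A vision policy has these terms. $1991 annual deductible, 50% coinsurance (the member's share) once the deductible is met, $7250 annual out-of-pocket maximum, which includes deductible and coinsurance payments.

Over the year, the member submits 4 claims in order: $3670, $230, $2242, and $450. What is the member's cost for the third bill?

Claim 1 ($3670): $1991 finishes the deductible; $1679 goes to coinsurance; 50% of $1679 = $839.50. Member owes $2830.50 (running OOP $2830.50).
Claim 2 ($230): 50% coinsurance on $230 = $115. Member owes $115 (running OOP $2945.50).
Claim 3 ($2242): deductible already satisfied, so member's share is 50% × $2242 = $1121. Member owes $1121 (running OOP $4066.50).

$1121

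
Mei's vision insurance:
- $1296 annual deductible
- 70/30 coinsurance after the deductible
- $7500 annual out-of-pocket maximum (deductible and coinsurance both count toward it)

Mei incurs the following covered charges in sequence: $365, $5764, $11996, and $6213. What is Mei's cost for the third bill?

$3598.80

#1 ($365): entire amount goes to the deductible. Cost to member: $365. OOP to date $365.
#2 ($5764): $931 finishes the deductible; $4833 goes to coinsurance; member's 30% is $1449.90. Member owes $2380.90 (running OOP $2745.90).
#3 ($11996): deductible already satisfied, so member's share is 30% × $11996 = $3598.80. Member owes $3598.80 (running OOP $6344.70).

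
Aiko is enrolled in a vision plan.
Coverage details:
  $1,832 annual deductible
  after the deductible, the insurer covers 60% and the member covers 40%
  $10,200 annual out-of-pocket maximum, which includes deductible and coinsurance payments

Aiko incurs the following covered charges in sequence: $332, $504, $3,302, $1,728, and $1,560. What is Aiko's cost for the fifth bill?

$624

Claim 1 — $332: entire amount goes to the deductible. Cost to member: $332. OOP to date $332.
Claim 2 — $504: all of it applies to the deductible. Member pays $504; OOP now $836.
Claim 3 — $3,302: deductible takes $996, $2,306 remains; coinsurance $2,306 × 40% = $922.40. Member pays $1,918.40; OOP now $2,754.40.
Claim 4 — $1,728: deductible met; 40% of $1,728 = $691.20. Cost to member: $691.20. OOP to date $3,445.60.
Claim 5 — $1,560: deductible already satisfied, so member's share is 40% × $1,560 = $624. Cost to member: $624. OOP to date $4,069.60.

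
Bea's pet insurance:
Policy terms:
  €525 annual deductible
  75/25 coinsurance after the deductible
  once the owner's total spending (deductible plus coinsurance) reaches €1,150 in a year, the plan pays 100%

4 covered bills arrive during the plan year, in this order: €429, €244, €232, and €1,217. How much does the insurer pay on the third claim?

Bill 1, €429: all of it applies to the deductible. Owner owes €429 (running OOP €429). Insurer: €429 − €429 = €0.
Bill 2, €244: €96 to deductible, leaving €148; coinsurance €148 × 25% = €37. Owner owes €133 (running OOP €562). Insurer: €244 − €133 = €111.
Bill 3, €232: deductible already satisfied, so owner's share is 25% × €232 = €58. Owner pays €58; OOP now €620. Plan pays €232 − €58 = €174.

€174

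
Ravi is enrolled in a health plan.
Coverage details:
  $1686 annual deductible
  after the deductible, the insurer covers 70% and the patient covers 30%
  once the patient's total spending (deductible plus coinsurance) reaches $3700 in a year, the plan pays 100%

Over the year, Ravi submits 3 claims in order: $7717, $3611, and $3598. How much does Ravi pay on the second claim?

Claim 1 ($7717): $1686 to deductible, leaving $6031; coinsurance $6031 × 30% = $1809.30. Cost to patient: $3495.30. OOP to date $3495.30.
Claim 2 ($3611): deductible met; 30% of $3611 = $1083.30. Adding that to $3495.30 gives $4578.60, past the $3700 cap; patient pays only $3700 − $3495.30 = $204.70.

$204.70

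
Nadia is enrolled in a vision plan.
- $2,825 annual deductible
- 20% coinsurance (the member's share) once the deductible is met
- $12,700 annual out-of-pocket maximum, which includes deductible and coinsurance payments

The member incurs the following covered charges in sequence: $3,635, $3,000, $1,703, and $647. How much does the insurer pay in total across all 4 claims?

$4,928

#1 ($3,635): $2,825 finishes the deductible; $810 goes to coinsurance; member's 20% is $162. Member owes $2,987 (running OOP $2,987). Insurer: $3,635 − $2,987 = $648.
#2 ($3,000): deductible already satisfied, so member's share is 20% × $3,000 = $600. Cost to member: $600. OOP to date $3,587. Insurer: $3,000 − $600 = $2,400.
#3 ($1,703): deductible met; 20% of $1,703 = $340.60. Member owes $340.60 (running OOP $3,927.60). Plan pays $1,703 − $340.60 = $1,362.40.
#4 ($647): 20% coinsurance on $647 = $129.40. Cost to member: $129.40. OOP to date $4,057. Plan pays $647 − $129.40 = $517.60.
Insurer total: $648 + $2,400 + $1,362.40 + $517.60 = $4,928.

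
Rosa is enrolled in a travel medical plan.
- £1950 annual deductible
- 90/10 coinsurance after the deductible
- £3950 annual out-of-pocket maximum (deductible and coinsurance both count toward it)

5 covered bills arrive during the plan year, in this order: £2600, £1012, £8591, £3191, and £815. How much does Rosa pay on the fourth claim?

£319.10

#1 (£2600): £1950 finishes the deductible; £650 goes to coinsurance; 10% of £650 = £65. Traveler owes £2015 (running OOP £2015).
#2 (£1012): deductible already satisfied, so traveler's share is 10% × £1012 = £101.20. Cost to traveler: £101.20. OOP to date £2116.20.
#3 (£8591): deductible already satisfied, so traveler's share is 10% × £8591 = £859.10. Traveler owes £859.10 (running OOP £2975.30).
#4 (£3191): deductible met; 10% of £3191 = £319.10. Cost to traveler: £319.10. OOP to date £3294.40.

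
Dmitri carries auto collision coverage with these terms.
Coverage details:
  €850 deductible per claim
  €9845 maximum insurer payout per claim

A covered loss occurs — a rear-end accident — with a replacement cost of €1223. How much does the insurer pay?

Less the €850 deductible: €1223 − €850 = €373.
That's under the €9845 cap, so the insurer reimburses the full €373.

€373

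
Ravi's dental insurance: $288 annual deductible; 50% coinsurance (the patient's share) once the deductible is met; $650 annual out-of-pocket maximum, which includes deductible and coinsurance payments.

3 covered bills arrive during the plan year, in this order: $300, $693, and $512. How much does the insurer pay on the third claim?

$502.50

Claim 1 — $300: $288 finishes the deductible; $12 goes to coinsurance; 50% of $12 = $6. Cost to patient: $294. OOP to date $294. Plan pays $300 − $294 = $6.
Claim 2 — $693: deductible already satisfied, so patient's share is 50% × $693 = $346.50. Patient owes $346.50 (running OOP $640.50). Plan pays $693 − $346.50 = $346.50.
Claim 3 — $512: 50% coinsurance on $512 = $256. That would push OOP to $896.50, over the $650 cap, so patient pays $650 − $640.50 = $9.50. Plan pays $512 − $9.50 = $502.50.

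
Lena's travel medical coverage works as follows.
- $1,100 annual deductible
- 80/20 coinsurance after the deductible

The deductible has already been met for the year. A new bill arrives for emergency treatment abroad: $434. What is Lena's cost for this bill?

$86.80

With the deductible met, the entire $434 is subject to coinsurance.
Traveler's 20% share of $434 is $86.80.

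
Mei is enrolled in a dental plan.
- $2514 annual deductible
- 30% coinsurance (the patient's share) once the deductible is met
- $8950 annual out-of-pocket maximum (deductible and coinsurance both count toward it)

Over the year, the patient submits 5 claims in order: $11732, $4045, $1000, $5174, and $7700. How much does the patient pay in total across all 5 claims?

$8950

Claim 1 — $11732: $2514 finishes the deductible; $9218 goes to coinsurance; patient's 30% is $2765.40. Patient owes $5279.40 (running OOP $5279.40).
Claim 2 — $4045: 30% coinsurance on $4045 = $1213.50. Patient owes $1213.50 (running OOP $6492.90).
Claim 3 — $1000: deductible already satisfied, so patient's share is 30% × $1000 = $300. Patient owes $300 (running OOP $6792.90).
Claim 4 — $5174: deductible met; 30% of $5174 = $1552.20. Cost to patient: $1552.20. OOP to date $8345.10.
Claim 5 — $7700: 30% coinsurance on $7700 = $2310. That would push OOP to $10655.10, over the $8950 cap, so patient pays $8950 − $8345.10 = $604.90.
Total paid by the patient: $5279.40 + $1213.50 + $300 + $1552.20 + $604.90 = $8950.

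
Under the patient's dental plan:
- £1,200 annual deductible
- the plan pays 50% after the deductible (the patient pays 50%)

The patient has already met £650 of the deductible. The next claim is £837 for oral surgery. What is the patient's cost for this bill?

£650 of the £1,200 deductible is already met, leaving £550.
After the £550 deductible portion, £837 − £550 = £287 is subject to coinsurance.
50% of £287 = £143.50 falls to the patient.
That puts the patient's cost at £550 + £143.50 = £693.50.

£693.50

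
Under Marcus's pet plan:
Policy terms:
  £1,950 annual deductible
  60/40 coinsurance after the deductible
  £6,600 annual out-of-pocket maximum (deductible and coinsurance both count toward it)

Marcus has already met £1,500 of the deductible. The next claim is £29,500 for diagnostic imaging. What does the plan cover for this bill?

£1,500 of the £1,950 deductible is already met, leaving £450.
The remaining £29,050 (= £29,500 − £450) moves to coinsurance.
Owner's 40% share of £29,050 is £11,620.
That puts the owner's cost at £450 + £11,620 = £12,070 before any cap.
Year-to-date out-of-pocket would reach £1,500 + £12,070 = £13,570, above the £6,600 maximum, so the owner pays only £6,600 − £1,500 = £5,100.
The insurer covers the remainder: £29,500 − £5,100 = £24,400.

£24,400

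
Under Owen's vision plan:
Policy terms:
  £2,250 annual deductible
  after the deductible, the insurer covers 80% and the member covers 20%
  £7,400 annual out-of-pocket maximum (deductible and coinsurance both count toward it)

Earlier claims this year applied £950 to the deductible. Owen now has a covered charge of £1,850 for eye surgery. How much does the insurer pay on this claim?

£950 of the £2,250 deductible is already met, leaving £1,300.
After the £1,300 deductible portion, £1,850 − £1,300 = £550 is subject to coinsurance.
Member's 20% share of £550 is £110.
Member responsibility before any cap: £1,300 + £110 = £1,410.
Cumulative spending £950 + £1,410 = £2,360 stays under the £7,400 maximum.
The plan picks up £1,850 − £1,410 = £440.

£440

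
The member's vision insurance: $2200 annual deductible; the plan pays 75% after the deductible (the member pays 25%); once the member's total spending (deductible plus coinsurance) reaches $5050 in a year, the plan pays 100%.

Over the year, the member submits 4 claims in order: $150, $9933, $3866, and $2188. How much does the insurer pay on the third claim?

Claim 1 ($150): entire amount goes to the deductible. Cost to member: $150. OOP to date $150. Insurer: $150 − $150 = $0.
Claim 2 ($9933): $2050 to deductible, leaving $7883; 25% of $7883 = $1970.75. Cost to member: $4020.75. OOP to date $4170.75. Plan pays $9933 − $4020.75 = $5912.25.
Claim 3 ($3866): deductible met; 25% of $3866 = $966.50. Adding that to $4170.75 gives $5137.25, past the $5050 cap; member pays only $5050 − $4170.75 = $879.25. Insurer: $3866 − $879.25 = $2986.75.

$2986.75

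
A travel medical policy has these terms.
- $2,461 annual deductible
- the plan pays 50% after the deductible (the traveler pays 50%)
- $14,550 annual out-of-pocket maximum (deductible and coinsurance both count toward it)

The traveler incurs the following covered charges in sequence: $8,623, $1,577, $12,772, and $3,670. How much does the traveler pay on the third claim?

$6,386

#1 ($8,623): deductible takes $2,461, $6,162 remains; 50% of $6,162 = $3,081. Traveler pays $5,542; OOP now $5,542.
#2 ($1,577): deductible already satisfied, so traveler's share is 50% × $1,577 = $788.50. Cost to traveler: $788.50. OOP to date $6,330.50.
#3 ($12,772): 50% coinsurance on $12,772 = $6,386. Cost to traveler: $6,386. OOP to date $12,716.50.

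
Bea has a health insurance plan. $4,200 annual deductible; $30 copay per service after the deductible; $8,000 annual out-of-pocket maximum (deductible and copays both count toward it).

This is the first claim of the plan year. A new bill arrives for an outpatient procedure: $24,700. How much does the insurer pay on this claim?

Nothing has been paid toward the $4,200 deductible, so the first $4,200 of this charge is applied there.
After the $4,200 deductible portion, $24,700 − $4,200 = $20,500 is subject to the copay.
Copay on this service: $30.
Patient responsibility before any cap: $4,200 + $30 = $4,230.
Total out-of-pocket so far would be $0 + $4,230 = $4,230, below the $8,000 cap — no reduction.
The insurer covers the remainder: $24,700 − $4,230 = $20,470.

$20,470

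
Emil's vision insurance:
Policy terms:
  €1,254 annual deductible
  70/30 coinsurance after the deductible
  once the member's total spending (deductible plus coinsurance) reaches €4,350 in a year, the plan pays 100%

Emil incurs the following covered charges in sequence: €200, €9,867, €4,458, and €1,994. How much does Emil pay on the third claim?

Claim 1 (€200): all of it applies to the deductible. Member pays €200; OOP now €200.
Claim 2 (€9,867): deductible takes €1,054, €8,813 remains; coinsurance €8,813 × 30% = €2,643.90. Member owes €3,697.90 (running OOP €3,897.90).
Claim 3 (€4,458): 30% coinsurance on €4,458 = €1,337.40. Adding that to €3,897.90 gives €5,235.30, past the €4,350 cap; member pays only €4,350 − €3,897.90 = €452.10.

€452.10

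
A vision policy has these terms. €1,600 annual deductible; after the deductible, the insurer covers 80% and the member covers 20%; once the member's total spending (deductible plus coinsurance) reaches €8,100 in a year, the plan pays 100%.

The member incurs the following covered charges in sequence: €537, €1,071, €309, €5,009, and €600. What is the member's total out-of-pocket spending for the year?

Bill 1, €537: entire amount goes to the deductible. Cost to member: €537. OOP to date €537.
Bill 2, €1,071: €1,063 to deductible, leaving €8; coinsurance €8 × 20% = €1.60. Member pays €1,064.60; OOP now €1,601.60.
Bill 3, €309: 20% coinsurance on €309 = €61.80. Cost to member: €61.80. OOP to date €1,663.40.
Bill 4, €5,009: 20% coinsurance on €5,009 = €1,001.80. Member owes €1,001.80 (running OOP €2,665.20).
Bill 5, €600: deductible met; 20% of €600 = €120. Cost to member: €120. OOP to date €2,785.20.
Total paid by the member: €537 + €1,064.60 + €61.80 + €1,001.80 + €120 = €2,785.20.

€2,785.20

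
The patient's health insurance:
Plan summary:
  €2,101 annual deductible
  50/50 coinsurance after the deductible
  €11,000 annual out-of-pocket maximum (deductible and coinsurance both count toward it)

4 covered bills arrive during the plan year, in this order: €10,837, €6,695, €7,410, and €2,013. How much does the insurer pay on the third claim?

Claim 1 (€10,837): deductible takes €2,101, €8,736 remains; patient's 50% is €4,368. Patient owes €6,469 (running OOP €6,469). Plan pays €10,837 − €6,469 = €4,368.
Claim 2 (€6,695): deductible already satisfied, so patient's share is 50% × €6,695 = €3,347.50. Patient pays €3,347.50; OOP now €9,816.50. Insurer: €6,695 − €3,347.50 = €3,347.50.
Claim 3 (€7,410): deductible already satisfied, so patient's share is 50% × €7,410 = €3,705. OOP would hit €13,521.50 > €11,000, so the cap limits the patient to €11,000 − €9,816.50 = €1,183.50. Insurer: €7,410 − €1,183.50 = €6,226.50.

€6,226.50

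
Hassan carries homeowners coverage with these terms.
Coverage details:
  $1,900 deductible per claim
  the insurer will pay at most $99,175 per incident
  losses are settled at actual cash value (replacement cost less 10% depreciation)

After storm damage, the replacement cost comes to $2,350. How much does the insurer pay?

Actual cash value after 10% depreciation: $2,350 × 90% = $2,115.
Less the $1,900 deductible: $2,115 − $1,900 = $215.
That's under the $99,175 cap, so the insurer reimburses the full $215.

$215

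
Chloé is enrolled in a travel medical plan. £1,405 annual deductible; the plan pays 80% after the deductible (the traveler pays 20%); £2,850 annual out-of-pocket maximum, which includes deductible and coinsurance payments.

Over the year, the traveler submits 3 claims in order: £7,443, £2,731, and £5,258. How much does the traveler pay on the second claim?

Bill 1, £7,443: deductible takes £1,405, £6,038 remains; traveler's 20% is £1,207.60. Traveler owes £2,612.60 (running OOP £2,612.60).
Bill 2, £2,731: 20% coinsurance on £2,731 = £546.20. OOP would hit £3,158.80 > £2,850, so the cap limits the traveler to £2,850 − £2,612.60 = £237.40.

£237.40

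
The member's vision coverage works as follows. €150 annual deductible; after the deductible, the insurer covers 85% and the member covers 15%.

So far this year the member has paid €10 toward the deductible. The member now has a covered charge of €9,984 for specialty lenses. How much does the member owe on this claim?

Deductible still to meet: €150 − €10 = €140.
After the €140 deductible portion, €9,984 − €140 = €9,844 is subject to coinsurance.
Member's 15% share of €9,844 is €1,476.60.
That puts the member's cost at €140 + €1,476.60 = €1,616.60.

€1,616.60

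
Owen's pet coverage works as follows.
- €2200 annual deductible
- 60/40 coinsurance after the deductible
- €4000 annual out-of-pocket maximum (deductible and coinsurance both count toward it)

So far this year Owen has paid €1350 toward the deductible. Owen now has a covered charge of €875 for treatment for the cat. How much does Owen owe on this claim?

Remaining deductible: €2200 − €1350 = €850.
That leaves €875 − €850 = €25 for coinsurance.
40% of €25 = €10 falls to the owner.
That puts the owner's cost at €850 + €10 = €860 before any cap.
Cumulative spending €1350 + €860 = €2210 stays under the €4000 maximum.

€860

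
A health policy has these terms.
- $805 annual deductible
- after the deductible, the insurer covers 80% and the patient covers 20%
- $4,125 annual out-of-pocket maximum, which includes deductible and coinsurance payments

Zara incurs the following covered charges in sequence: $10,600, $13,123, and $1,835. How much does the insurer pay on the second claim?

Claim 1 ($10,600): $805 finishes the deductible; $9,795 goes to coinsurance; patient's 20% is $1,959. Cost to patient: $2,764. OOP to date $2,764. Insurer: $10,600 − $2,764 = $7,836.
Claim 2 ($13,123): deductible already satisfied, so patient's share is 20% × $13,123 = $2,624.60. Adding that to $2,764 gives $5,388.60, past the $4,125 cap; patient pays only $4,125 − $2,764 = $1,361. Plan pays $13,123 − $1,361 = $11,762.

$11,762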